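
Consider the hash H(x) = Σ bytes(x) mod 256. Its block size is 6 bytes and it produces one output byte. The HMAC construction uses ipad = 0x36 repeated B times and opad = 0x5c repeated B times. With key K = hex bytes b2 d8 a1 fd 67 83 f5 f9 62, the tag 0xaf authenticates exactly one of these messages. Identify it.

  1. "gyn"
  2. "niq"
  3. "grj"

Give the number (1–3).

3

Key hex bytes b2 d8 a1 fd 67 83 f5 f9 62 is 9 bytes > B = 6, so hash it first: H(key) = 62, then zero-pad to 6 bytes: K' = 62 00 00 00 00 00.
K' ⊕ ipad = 54 36 36 36 36 36; K' ⊕ opad = 3e 5c 5c 5c 5c 5c.
m1: inner = H(54 36 36 36 36 36 67 79 6e) = b0; tag = H(3e 5c 5c 5c 5c 5c b0) = ba
m2: inner = H(54 36 36 36 36 36 6e 69 71) = aa; tag = H(3e 5c 5c 5c 5c 5c aa) = b4
m3: inner = H(54 36 36 36 36 36 67 72 6a) = a5; tag = H(3e 5c 5c 5c 5c 5c a5) = af ← matches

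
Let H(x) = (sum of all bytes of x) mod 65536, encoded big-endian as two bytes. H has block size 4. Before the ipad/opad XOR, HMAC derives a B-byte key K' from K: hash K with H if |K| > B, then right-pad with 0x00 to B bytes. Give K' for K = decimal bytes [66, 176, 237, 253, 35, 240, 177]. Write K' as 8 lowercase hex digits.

04a00000

|K| = 7 > B = 4, so first hash the key.
H(K): sum = 66+176+237+253+35+240+177 = 1184 → 04 a0.
Zero-pad H(K) = 04 a0 to 4 bytes: K' = 04 a0 00 00.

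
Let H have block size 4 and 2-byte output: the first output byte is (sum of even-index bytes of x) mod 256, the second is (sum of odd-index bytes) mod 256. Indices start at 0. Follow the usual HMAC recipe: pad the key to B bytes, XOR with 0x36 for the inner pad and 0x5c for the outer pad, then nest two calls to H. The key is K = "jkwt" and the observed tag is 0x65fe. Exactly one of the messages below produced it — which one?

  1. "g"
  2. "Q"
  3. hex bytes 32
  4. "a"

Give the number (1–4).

Key "jkwt" = 6a 6b 77 74 is exactly B = 4 bytes: K' = 6a 6b 77 74.
K' ⊕ ipad = 5c 5d 41 42; K' ⊕ opad = 36 37 2b 28.
m1: inner = H(5c 5d 41 42 67) = 04 9f; tag = H(36 37 2b 28 04 9f) = 65fe ← matches
m2: inner = H(5c 5d 41 42 51) = ee 9f; tag = H(36 37 2b 28 ee 9f) = 4ffe
m3: inner = H(5c 5d 41 42 32) = cf 9f; tag = H(36 37 2b 28 cf 9f) = 30fe
m4: inner = H(5c 5d 41 42 61) = fe 9f; tag = H(36 37 2b 28 fe 9f) = 5ffe

1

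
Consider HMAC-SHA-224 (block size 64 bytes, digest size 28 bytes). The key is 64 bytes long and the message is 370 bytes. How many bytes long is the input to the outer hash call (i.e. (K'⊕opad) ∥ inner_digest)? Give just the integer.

Key is 64 ≤ 64 bytes, zero-padded: |K'| = 64.
Outer input = (K'⊕opad) ∥ H(inner) → 64 + 28 = 92 bytes.

92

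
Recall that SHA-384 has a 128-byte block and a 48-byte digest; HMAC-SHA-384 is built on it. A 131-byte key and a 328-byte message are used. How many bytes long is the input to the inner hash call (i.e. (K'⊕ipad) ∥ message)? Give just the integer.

Key is 131 > 128 bytes, so it is hashed to 48 bytes then zero-padded to 128: |K'| = 128.
Inner input = (K'⊕ipad) ∥ m → 128 + 328 = 456 bytes.

456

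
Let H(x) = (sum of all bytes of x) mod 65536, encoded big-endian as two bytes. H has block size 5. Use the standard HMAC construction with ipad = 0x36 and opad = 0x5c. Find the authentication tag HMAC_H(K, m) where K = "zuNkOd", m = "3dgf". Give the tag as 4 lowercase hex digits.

0222

Key "zuNkOd" = 7a 75 4e 6b 4f 64 is 6 bytes > B = 5, so hash it first: H(key) = 02 5b, then zero-pad to 5 bytes: K' = 02 5b 00 00 00.
K' ⊕ ipad = 34 6d 36 36 36.  K' ⊕ opad = 5e 07 5c 5c 5c.
Inner input = (K'⊕ipad) ∥ m = 34 6d 36 36 36 ∥ 33 64 67 66.
Inner hash: sum = 52+109+54+54+54+51+100+103+102 = 679 → 02 a7.
Outer input = (K'⊕opad) ∥ inner = 5e 07 5c 5c 5c ∥ 02 a7.
Outer hash (tag): sum = 94+7+92+92+92+2+167 = 546 → 02 22.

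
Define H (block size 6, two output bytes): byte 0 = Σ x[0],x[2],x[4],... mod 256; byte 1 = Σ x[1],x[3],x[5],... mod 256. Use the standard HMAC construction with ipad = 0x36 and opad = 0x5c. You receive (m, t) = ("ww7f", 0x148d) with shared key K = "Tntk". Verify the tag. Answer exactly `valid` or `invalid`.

Key "Tntk" = 54 6e 74 6b is 4 bytes ≤ B = 6; zero-pad to 6 bytes: K' = 54 6e 74 6b 00 00.
K' ⊕ ipad = 62 58 42 5d 36 36; K' ⊕ opad = 08 32 28 37 5c 5c.
Inner hash: even-index sum = 392 mod 256 = 136; odd-index sum = 456 mod 256 = 200 → 88 c8.
Outer hash (recomputed tag): even-index sum = 276 mod 256 = 20; odd-index sum = 397 mod 256 = 141 → 14 8d.
Recomputed tag = 148d; claimed = 148d → match.

valid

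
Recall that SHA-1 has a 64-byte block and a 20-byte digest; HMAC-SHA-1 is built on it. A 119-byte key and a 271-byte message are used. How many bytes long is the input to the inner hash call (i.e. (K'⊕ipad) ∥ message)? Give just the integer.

335

Key is 119 > 64 bytes, so it is hashed to 20 bytes then zero-padded to 64: |K'| = 64.
Inner input = (K'⊕ipad) ∥ m → 64 + 271 = 335 bytes.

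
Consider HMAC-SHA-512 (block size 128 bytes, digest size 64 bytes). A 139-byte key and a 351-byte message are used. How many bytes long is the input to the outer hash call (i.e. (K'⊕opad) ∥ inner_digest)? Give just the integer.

Key is 139 > 128 bytes, so it is hashed to 64 bytes then zero-padded to 128: |K'| = 128.
Outer input = (K'⊕opad) ∥ H(inner) → 128 + 64 = 192 bytes.

192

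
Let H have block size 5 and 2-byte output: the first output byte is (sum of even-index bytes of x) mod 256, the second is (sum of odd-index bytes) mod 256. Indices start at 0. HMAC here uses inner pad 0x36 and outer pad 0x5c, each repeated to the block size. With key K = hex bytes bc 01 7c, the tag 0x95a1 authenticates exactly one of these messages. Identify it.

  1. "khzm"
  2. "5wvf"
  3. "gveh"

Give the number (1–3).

3

Key hex bytes bc 01 7c is 3 bytes ≤ B = 5; zero-pad to 5 bytes: K' = bc 01 7c 00 00.
K' ⊕ ipad = 8a 37 4a 36 36; K' ⊕ opad = e0 5d 20 5c 5c.
m1: inner = H(8a 37 4a 36 36 6b 68 7a 6d) = df 52; tag = H(e0 5d 20 5c 5c df 52) = ae98
m2: inner = H(8a 37 4a 36 36 35 77 76 66) = e7 18; tag = H(e0 5d 20 5c 5c e7 18) = 74a0
m3: inner = H(8a 37 4a 36 36 67 76 65 68) = e8 39; tag = H(e0 5d 20 5c 5c e8 39) = 95a1 ← matches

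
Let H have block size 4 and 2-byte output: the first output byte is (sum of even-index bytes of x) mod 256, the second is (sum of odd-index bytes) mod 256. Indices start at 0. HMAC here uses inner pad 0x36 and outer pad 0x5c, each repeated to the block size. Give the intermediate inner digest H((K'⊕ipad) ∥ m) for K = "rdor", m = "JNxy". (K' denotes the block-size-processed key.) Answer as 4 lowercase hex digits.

Key "rdor" = 72 64 6f 72 is exactly B = 4 bytes: K' = 72 64 6f 72.
K' ⊕ ipad = 44 52 59 44.
Inner input = 44 52 59 44 ∥ 4a 4e 78 79.
Inner hash: even-index sum = 351 mod 256 = 95; odd-index sum = 349 mod 256 = 93 → 5f 5d.

5f5d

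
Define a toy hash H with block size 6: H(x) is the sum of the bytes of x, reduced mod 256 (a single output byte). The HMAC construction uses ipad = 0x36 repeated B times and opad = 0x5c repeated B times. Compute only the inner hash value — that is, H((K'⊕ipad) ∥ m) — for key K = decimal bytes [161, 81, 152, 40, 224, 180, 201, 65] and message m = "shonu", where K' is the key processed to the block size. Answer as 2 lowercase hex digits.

Key decimal bytes [161, 81, 152, 40, 224, 180, 201, 65] = a1 51 98 28 e0 b4 c9 41 is 8 bytes > B = 6, so hash it first: H(key) = 50, then zero-pad to 6 bytes: K' = 50 00 00 00 00 00.
K' ⊕ ipad = 66 36 36 36 36 36.
Inner input = 66 36 36 36 36 36 ∥ 73 68 6f 6e 75.
Inner hash: sum = 102+54+54+54+54+54+115+104+111+110+117 = 929; mod 256 = 161 → a1.

a1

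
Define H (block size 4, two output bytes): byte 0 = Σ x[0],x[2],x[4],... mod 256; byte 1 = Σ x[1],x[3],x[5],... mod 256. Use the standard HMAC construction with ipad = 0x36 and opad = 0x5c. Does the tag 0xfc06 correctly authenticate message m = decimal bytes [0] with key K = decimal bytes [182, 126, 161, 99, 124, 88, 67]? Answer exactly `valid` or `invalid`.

Key decimal bytes [182, 126, 161, 99, 124, 88, 67] = b6 7e a1 63 7c 58 43 is 7 bytes > B = 4, so hash it first: H(key) = 16 39, then zero-pad to 4 bytes: K' = 16 39 00 00.
K' ⊕ ipad = 20 0f 36 36; K' ⊕ opad = 4a 65 5c 5c.
Inner hash: even-index sum = 86 mod 256 = 86; odd-index sum = 69 mod 256 = 69 → 56 45.
Outer hash (recomputed tag): even-index sum = 252 mod 256 = 252; odd-index sum = 262 mod 256 = 6 → fc 06.
Recomputed tag = fc06; claimed = fc06 → match.

valid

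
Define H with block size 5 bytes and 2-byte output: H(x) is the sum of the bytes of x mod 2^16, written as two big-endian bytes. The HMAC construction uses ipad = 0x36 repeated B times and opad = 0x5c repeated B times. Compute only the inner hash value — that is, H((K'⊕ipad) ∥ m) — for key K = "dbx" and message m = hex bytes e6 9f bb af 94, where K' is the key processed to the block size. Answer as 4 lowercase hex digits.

04e3

Key "dbx" = 64 62 78 is 3 bytes ≤ B = 5; zero-pad to 5 bytes: K' = 64 62 78 00 00.
K' ⊕ ipad = 52 54 4e 36 36.
Inner input = 52 54 4e 36 36 ∥ e6 9f bb af 94.
Inner hash: sum = 82+84+78+54+54+230+159+187+175+148 = 1251 → 04 e3.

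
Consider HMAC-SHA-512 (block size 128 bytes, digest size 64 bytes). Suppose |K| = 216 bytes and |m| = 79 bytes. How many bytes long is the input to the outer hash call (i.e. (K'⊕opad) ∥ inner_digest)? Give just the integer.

192

Key is 216 > 128 bytes, so it is hashed to 64 bytes then zero-padded to 128: |K'| = 128.
Outer input = (K'⊕opad) ∥ H(inner) → 128 + 64 = 192 bytes.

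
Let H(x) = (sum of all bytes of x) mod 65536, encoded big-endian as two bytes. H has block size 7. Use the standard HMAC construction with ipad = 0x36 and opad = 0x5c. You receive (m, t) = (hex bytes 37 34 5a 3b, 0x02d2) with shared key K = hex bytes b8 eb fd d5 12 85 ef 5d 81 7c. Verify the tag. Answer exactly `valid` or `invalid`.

Key hex bytes b8 eb fd d5 12 85 ef 5d 81 7c is 10 bytes > B = 7, so hash it first: H(key) = 06 55, then zero-pad to 7 bytes: K' = 06 55 00 00 00 00 00.
K' ⊕ ipad = 30 63 36 36 36 36 36; K' ⊕ opad = 5a 09 5c 5c 5c 5c 5c.
Inner hash: sum = 48+99+54+54+54+54+54+55+52+90+59 = 673 → 02 a1.
Outer hash (recomputed tag): sum = 90+9+92+92+92+92+92+2+161 = 722 → 02 d2.
Recomputed tag = 02d2; claimed = 02d2 → match.

valid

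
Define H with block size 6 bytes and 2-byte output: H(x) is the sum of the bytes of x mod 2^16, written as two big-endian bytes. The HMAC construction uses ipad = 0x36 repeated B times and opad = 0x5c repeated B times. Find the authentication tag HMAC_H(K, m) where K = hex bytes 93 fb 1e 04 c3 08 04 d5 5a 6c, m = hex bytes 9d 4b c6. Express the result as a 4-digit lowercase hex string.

Key hex bytes 93 fb 1e 04 c3 08 04 d5 5a 6c is 10 bytes > B = 6, so hash it first: H(key) = 04 1a, then zero-pad to 6 bytes: K' = 04 1a 00 00 00 00.
K' ⊕ ipad = 32 2c 36 36 36 36.  K' ⊕ opad = 58 46 5c 5c 5c 5c.
Inner input = (K'⊕ipad) ∥ m = 32 2c 36 36 36 36 ∥ 9d 4b c6.
Inner hash: sum = 50+44+54+54+54+54+157+75+198 = 740 → 02 e4.
Outer input = (K'⊕opad) ∥ inner = 58 46 5c 5c 5c 5c ∥ 02 e4.
Outer hash (tag): sum = 88+70+92+92+92+92+2+228 = 756 → 02 f4.

02f4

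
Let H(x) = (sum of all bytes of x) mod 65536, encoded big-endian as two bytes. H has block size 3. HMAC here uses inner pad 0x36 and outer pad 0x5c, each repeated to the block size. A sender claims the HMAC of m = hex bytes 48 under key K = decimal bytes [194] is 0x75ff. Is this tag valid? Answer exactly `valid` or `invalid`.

Key decimal bytes [194] = c2 is 1 byte ≤ B = 3; zero-pad to 3 bytes: K' = c2 00 00.
K' ⊕ ipad = f4 36 36; K' ⊕ opad = 9e 5c 5c.
Inner hash: sum = 244+54+54+72 = 424 → 01 a8.
Outer hash (recomputed tag): sum = 158+92+92+1+168 = 511 → 01 ff.
Recomputed tag = 01ff; claimed = 75ff → mismatch.

invalid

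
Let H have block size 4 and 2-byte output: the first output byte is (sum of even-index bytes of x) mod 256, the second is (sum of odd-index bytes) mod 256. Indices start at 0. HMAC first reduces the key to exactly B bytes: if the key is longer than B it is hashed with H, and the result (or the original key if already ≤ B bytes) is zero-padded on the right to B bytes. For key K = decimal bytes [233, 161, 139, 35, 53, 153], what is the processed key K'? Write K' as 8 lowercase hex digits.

a95d0000

|K| = 6 > B = 4, so first hash the key.
H(K): even-index sum = 425 mod 256 = 169; odd-index sum = 349 mod 256 = 93 → a9 5d.
Zero-pad H(K) = a9 5d to 4 bytes: K' = a9 5d 00 00.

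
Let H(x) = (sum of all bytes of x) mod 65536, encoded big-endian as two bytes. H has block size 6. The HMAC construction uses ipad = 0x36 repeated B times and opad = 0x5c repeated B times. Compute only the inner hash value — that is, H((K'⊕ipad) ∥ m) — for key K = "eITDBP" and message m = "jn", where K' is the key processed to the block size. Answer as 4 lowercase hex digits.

0358

Key "eITDBP" = 65 49 54 44 42 50 is exactly B = 6 bytes: K' = 65 49 54 44 42 50.
K' ⊕ ipad = 53 7f 62 72 74 66.
Inner input = 53 7f 62 72 74 66 ∥ 6a 6e.
Inner hash: sum = 83+127+98+114+116+102+106+110 = 856 → 03 58.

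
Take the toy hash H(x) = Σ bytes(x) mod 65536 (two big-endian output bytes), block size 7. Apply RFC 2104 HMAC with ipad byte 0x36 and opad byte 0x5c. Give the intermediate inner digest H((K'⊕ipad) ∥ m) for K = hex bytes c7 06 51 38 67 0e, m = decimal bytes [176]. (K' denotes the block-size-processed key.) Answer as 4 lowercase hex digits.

0305

Key hex bytes c7 06 51 38 67 0e is 6 bytes ≤ B = 7; zero-pad to 7 bytes: K' = c7 06 51 38 67 0e 00.
K' ⊕ ipad = f1 30 67 0e 51 38 36.
Inner input = f1 30 67 0e 51 38 36 ∥ b0.
Inner hash: sum = 241+48+103+14+81+56+54+176 = 773 → 03 05.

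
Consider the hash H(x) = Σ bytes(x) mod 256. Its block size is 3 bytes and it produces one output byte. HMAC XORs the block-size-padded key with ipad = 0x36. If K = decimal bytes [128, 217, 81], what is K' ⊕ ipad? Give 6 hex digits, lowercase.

Key decimal bytes [128, 217, 81] = 80 d9 51 is exactly B = 3 bytes: K' = 80 d9 51.
XOR each byte with 0x36: 80⊕36=b6, d9⊕36=ef, 51⊕36=67.

b6ef67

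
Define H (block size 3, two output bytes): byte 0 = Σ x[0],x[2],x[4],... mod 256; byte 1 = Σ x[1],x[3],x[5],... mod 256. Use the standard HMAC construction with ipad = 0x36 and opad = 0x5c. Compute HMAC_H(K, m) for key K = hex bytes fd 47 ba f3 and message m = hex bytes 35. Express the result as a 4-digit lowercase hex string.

881d

Key hex bytes fd 47 ba f3 is 4 bytes > B = 3, so hash it first: H(key) = b7 3a, then zero-pad to 3 bytes: K' = b7 3a 00.
K' ⊕ ipad = 81 0c 36.  K' ⊕ opad = eb 66 5c.
Inner input = (K'⊕ipad) ∥ m = 81 0c 36 ∥ 35.
Inner hash: even-index sum = 183 mod 256 = 183; odd-index sum = 65 mod 256 = 65 → b7 41.
Outer input = (K'⊕opad) ∥ inner = eb 66 5c ∥ b7 41.
Outer hash (tag): even-index sum = 392 mod 256 = 136; odd-index sum = 285 mod 256 = 29 → 88 1d.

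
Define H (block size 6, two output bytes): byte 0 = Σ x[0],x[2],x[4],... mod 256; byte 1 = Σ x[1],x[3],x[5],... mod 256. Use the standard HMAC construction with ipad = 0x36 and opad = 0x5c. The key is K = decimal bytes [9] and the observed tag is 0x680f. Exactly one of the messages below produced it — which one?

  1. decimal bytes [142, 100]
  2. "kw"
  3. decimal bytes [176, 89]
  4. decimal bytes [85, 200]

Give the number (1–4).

Key decimal bytes [9] = 09 is 1 byte ≤ B = 6; zero-pad to 6 bytes: K' = 09 00 00 00 00 00.
K' ⊕ ipad = 3f 36 36 36 36 36; K' ⊕ opad = 55 5c 5c 5c 5c 5c.
m1: inner = H(3f 36 36 36 36 36 8e 64) = 39 06; tag = H(55 5c 5c 5c 5c 5c 39 06) = 461a
m2: inner = H(3f 36 36 36 36 36 6b 77) = 16 19; tag = H(55 5c 5c 5c 5c 5c 16 19) = 232d
m3: inner = H(3f 36 36 36 36 36 b0 59) = 5b fb; tag = H(55 5c 5c 5c 5c 5c 5b fb) = 680f ← matches
m4: inner = H(3f 36 36 36 36 36 55 c8) = 00 6a; tag = H(55 5c 5c 5c 5c 5c 00 6a) = 0d7e

3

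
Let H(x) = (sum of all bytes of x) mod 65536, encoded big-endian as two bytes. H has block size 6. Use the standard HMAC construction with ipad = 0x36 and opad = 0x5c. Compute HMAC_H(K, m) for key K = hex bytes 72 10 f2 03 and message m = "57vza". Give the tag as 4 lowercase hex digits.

02ce

Key hex bytes 72 10 f2 03 is 4 bytes ≤ B = 6; zero-pad to 6 bytes: K' = 72 10 f2 03 00 00.
K' ⊕ ipad = 44 26 c4 35 36 36.  K' ⊕ opad = 2e 4c ae 5f 5c 5c.
Inner input = (K'⊕ipad) ∥ m = 44 26 c4 35 36 36 ∥ 35 37 76 7a 61.
Inner hash: sum = 68+38+196+53+54+54+53+55+118+122+97 = 908 → 03 8c.
Outer input = (K'⊕opad) ∥ inner = 2e 4c ae 5f 5c 5c ∥ 03 8c.
Outer hash (tag): sum = 46+76+174+95+92+92+3+140 = 718 → 02 ce.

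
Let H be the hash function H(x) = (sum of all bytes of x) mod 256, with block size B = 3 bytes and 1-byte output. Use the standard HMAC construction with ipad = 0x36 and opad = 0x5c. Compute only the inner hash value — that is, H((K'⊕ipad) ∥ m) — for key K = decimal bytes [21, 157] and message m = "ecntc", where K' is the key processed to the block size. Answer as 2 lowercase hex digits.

Key decimal bytes [21, 157] = 15 9d is 2 bytes ≤ B = 3; zero-pad to 3 bytes: K' = 15 9d 00.
K' ⊕ ipad = 23 ab 36.
Inner input = 23 ab 36 ∥ 65 63 6e 74 63.
Inner hash: sum = 35+171+54+101+99+110+116+99 = 785; mod 256 = 17 → 11.

11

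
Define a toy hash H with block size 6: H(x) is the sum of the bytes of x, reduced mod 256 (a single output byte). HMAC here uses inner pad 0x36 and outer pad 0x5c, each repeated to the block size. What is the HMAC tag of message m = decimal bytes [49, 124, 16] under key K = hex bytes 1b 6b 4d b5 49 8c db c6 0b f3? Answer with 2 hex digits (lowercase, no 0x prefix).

Key hex bytes 1b 6b 4d b5 49 8c db c6 0b f3 is 10 bytes > B = 6, so hash it first: H(key) = fc, then zero-pad to 6 bytes: K' = fc 00 00 00 00 00.
K' ⊕ ipad = ca 36 36 36 36 36.  K' ⊕ opad = a0 5c 5c 5c 5c 5c.
Inner input = (K'⊕ipad) ∥ m = ca 36 36 36 36 36 ∥ 31 7c 10.
Inner hash: sum = 202+54+54+54+54+54+49+124+16 = 661; mod 256 = 149 → 95.
Outer input = (K'⊕opad) ∥ inner = a0 5c 5c 5c 5c 5c ∥ 95.
Outer hash (tag): sum = 160+92+92+92+92+92+149 = 769; mod 256 = 1 → 01.

01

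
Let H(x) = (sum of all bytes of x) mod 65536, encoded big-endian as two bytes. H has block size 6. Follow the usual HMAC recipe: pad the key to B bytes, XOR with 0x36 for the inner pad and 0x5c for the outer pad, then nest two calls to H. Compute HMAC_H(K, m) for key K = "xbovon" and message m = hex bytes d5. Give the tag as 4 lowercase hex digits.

01e7

Key "xbovon" = 78 62 6f 76 6f 6e is exactly B = 6 bytes: K' = 78 62 6f 76 6f 6e.
K' ⊕ ipad = 4e 54 59 40 59 58.  K' ⊕ opad = 24 3e 33 2a 33 32.
Inner input = (K'⊕ipad) ∥ m = 4e 54 59 40 59 58 ∥ d5.
Inner hash: sum = 78+84+89+64+89+88+213 = 705 → 02 c1.
Outer input = (K'⊕opad) ∥ inner = 24 3e 33 2a 33 32 ∥ 02 c1.
Outer hash (tag): sum = 36+62+51+42+51+50+2+193 = 487 → 01 e7.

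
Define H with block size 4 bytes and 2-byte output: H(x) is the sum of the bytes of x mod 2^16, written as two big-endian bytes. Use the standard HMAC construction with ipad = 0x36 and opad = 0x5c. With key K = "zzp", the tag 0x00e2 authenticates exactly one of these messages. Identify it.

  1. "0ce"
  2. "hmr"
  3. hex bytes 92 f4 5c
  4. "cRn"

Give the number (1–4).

1

Key "zzp" = 7a 7a 70 is 3 bytes ≤ B = 4; zero-pad to 4 bytes: K' = 7a 7a 70 00.
K' ⊕ ipad = 4c 4c 46 36; K' ⊕ opad = 26 26 2c 5c.
m1: inner = H(4c 4c 46 36 30 63 65) = 02 0c; tag = H(26 26 2c 5c 02 0c) = 00e2 ← matches
m2: inner = H(4c 4c 46 36 68 6d 72) = 02 5b; tag = H(26 26 2c 5c 02 5b) = 0131
m3: inner = H(4c 4c 46 36 92 f4 5c) = 02 f6; tag = H(26 26 2c 5c 02 f6) = 01cc
m4: inner = H(4c 4c 46 36 63 52 6e) = 02 37; tag = H(26 26 2c 5c 02 37) = 010d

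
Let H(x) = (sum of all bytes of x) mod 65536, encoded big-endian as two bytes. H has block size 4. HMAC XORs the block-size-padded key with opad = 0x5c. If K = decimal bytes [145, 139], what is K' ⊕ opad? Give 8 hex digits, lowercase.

Key decimal bytes [145, 139] = 91 8b is 2 bytes ≤ B = 4; zero-pad to 4 bytes: K' = 91 8b 00 00.
XOR each byte with 0x5c: 91⊕5c=cd, 8b⊕5c=d7, 00⊕5c=5c, 00⊕5c=5c.

cdd75c5c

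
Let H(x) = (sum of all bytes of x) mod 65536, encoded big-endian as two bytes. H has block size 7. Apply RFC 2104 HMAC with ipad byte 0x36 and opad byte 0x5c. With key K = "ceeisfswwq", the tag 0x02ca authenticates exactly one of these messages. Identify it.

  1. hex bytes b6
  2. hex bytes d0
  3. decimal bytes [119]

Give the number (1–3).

Key "ceeisfswwq" = 63 65 65 69 73 66 73 77 77 71 is 10 bytes > B = 7, so hash it first: H(key) = 04 41, then zero-pad to 7 bytes: K' = 04 41 00 00 00 00 00.
K' ⊕ ipad = 32 77 36 36 36 36 36; K' ⊕ opad = 58 1d 5c 5c 5c 5c 5c.
m1: inner = H(32 77 36 36 36 36 36 b6) = 02 6d; tag = H(58 1d 5c 5c 5c 5c 5c 02 6d) = 02b0
m2: inner = H(32 77 36 36 36 36 36 d0) = 02 87; tag = H(58 1d 5c 5c 5c 5c 5c 02 87) = 02ca ← matches
m3: inner = H(32 77 36 36 36 36 36 77) = 02 2e; tag = H(58 1d 5c 5c 5c 5c 5c 02 2e) = 0271

2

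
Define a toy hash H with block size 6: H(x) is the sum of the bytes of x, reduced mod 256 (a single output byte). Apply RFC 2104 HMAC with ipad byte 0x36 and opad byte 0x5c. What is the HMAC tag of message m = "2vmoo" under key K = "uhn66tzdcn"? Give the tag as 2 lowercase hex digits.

Key "uhn66tzdcn" = 75 68 6e 36 36 74 7a 64 63 6e is 10 bytes > B = 6, so hash it first: H(key) = da, then zero-pad to 6 bytes: K' = da 00 00 00 00 00.
K' ⊕ ipad = ec 36 36 36 36 36.  K' ⊕ opad = 86 5c 5c 5c 5c 5c.
Inner input = (K'⊕ipad) ∥ m = ec 36 36 36 36 36 ∥ 32 76 6d 6f 6f.
Inner hash: sum = 236+54+54+54+54+54+50+118+109+111+111 = 1005; mod 256 = 237 → ed.
Outer input = (K'⊕opad) ∥ inner = 86 5c 5c 5c 5c 5c ∥ ed.
Outer hash (tag): sum = 134+92+92+92+92+92+237 = 831; mod 256 = 63 → 3f.

3f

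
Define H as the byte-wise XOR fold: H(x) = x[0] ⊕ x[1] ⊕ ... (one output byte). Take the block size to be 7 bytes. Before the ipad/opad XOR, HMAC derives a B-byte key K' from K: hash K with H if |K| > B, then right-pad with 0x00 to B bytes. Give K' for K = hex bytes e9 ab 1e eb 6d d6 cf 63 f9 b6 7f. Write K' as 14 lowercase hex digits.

|K| = 11 > B = 7, so first hash the key.
H(K): XOR e9⊕ab⊕1e⊕eb⊕6d⊕d6⊕cf⊕63⊕f9⊕b6⊕7f = 90.
Zero-pad H(K) = 90 to 7 bytes: K' = 90 00 00 00 00 00 00.

90000000000000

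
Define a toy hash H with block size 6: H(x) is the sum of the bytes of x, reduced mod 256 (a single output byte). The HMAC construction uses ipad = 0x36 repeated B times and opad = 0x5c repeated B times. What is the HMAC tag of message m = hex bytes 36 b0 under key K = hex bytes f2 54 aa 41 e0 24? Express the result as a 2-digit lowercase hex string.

04

Key hex bytes f2 54 aa 41 e0 24 is exactly B = 6 bytes: K' = f2 54 aa 41 e0 24.
K' ⊕ ipad = c4 62 9c 77 d6 12.  K' ⊕ opad = ae 08 f6 1d bc 78.
Inner input = (K'⊕ipad) ∥ m = c4 62 9c 77 d6 12 ∥ 36 b0.
Inner hash: sum = 196+98+156+119+214+18+54+176 = 1031; mod 256 = 7 → 07.
Outer input = (K'⊕opad) ∥ inner = ae 08 f6 1d bc 78 ∥ 07.
Outer hash (tag): sum = 174+8+246+29+188+120+7 = 772; mod 256 = 4 → 04.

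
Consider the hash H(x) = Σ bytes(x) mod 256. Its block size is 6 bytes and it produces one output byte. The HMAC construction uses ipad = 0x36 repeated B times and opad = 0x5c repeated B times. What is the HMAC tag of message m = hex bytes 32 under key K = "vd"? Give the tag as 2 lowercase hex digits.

Key "vd" = 76 64 is 2 bytes ≤ B = 6; zero-pad to 6 bytes: K' = 76 64 00 00 00 00.
K' ⊕ ipad = 40 52 36 36 36 36.  K' ⊕ opad = 2a 38 5c 5c 5c 5c.
Inner input = (K'⊕ipad) ∥ m = 40 52 36 36 36 36 ∥ 32.
Inner hash: sum = 64+82+54+54+54+54+50 = 412; mod 256 = 156 → 9c.
Outer input = (K'⊕opad) ∥ inner = 2a 38 5c 5c 5c 5c ∥ 9c.
Outer hash (tag): sum = 42+56+92+92+92+92+156 = 622; mod 256 = 110 → 6e.

6e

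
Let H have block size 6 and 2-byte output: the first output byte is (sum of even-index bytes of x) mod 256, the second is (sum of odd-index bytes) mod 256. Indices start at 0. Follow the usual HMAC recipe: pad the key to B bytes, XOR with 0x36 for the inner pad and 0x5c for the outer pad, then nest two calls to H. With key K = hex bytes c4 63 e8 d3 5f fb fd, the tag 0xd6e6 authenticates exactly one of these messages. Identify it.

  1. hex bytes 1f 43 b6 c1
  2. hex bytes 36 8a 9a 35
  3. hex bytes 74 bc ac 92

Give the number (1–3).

Key hex bytes c4 63 e8 d3 5f fb fd is 7 bytes > B = 6, so hash it first: H(key) = 08 31, then zero-pad to 6 bytes: K' = 08 31 00 00 00 00.
K' ⊕ ipad = 3e 07 36 36 36 36; K' ⊕ opad = 54 6d 5c 5c 5c 5c.
m1: inner = H(3e 07 36 36 36 36 1f 43 b6 c1) = 7f 77; tag = H(54 6d 5c 5c 5c 5c 7f 77) = 8b9c
m2: inner = H(3e 07 36 36 36 36 36 8a 9a 35) = 7a 32; tag = H(54 6d 5c 5c 5c 5c 7a 32) = 8657
m3: inner = H(3e 07 36 36 36 36 74 bc ac 92) = ca c1; tag = H(54 6d 5c 5c 5c 5c ca c1) = d6e6 ← matches

3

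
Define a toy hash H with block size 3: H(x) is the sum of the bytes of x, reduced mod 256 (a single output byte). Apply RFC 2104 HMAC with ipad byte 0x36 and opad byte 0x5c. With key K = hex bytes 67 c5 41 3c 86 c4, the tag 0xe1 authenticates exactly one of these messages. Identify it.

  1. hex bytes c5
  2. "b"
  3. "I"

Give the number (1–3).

3

Key hex bytes 67 c5 41 3c 86 c4 is 6 bytes > B = 3, so hash it first: H(key) = f3, then zero-pad to 3 bytes: K' = f3 00 00.
K' ⊕ ipad = c5 36 36; K' ⊕ opad = af 5c 5c.
m1: inner = H(c5 36 36 c5) = f6; tag = H(af 5c 5c f6) = 5d
m2: inner = H(c5 36 36 62) = 93; tag = H(af 5c 5c 93) = fa
m3: inner = H(c5 36 36 49) = 7a; tag = H(af 5c 5c 7a) = e1 ← matches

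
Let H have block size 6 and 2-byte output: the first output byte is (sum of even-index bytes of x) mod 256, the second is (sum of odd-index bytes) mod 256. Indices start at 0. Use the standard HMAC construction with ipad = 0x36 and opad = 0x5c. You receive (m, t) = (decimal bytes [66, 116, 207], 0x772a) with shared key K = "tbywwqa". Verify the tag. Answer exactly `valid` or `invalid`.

invalid

Key "tbywwqa" = 74 62 79 77 77 71 61 is 7 bytes > B = 6, so hash it first: H(key) = c5 4a, then zero-pad to 6 bytes: K' = c5 4a 00 00 00 00.
K' ⊕ ipad = f3 7c 36 36 36 36; K' ⊕ opad = 99 16 5c 5c 5c 5c.
Inner hash: even-index sum = 624 mod 256 = 112; odd-index sum = 348 mod 256 = 92 → 70 5c.
Outer hash (recomputed tag): even-index sum = 449 mod 256 = 193; odd-index sum = 298 mod 256 = 42 → c1 2a.
Recomputed tag = c12a; claimed = 772a → mismatch.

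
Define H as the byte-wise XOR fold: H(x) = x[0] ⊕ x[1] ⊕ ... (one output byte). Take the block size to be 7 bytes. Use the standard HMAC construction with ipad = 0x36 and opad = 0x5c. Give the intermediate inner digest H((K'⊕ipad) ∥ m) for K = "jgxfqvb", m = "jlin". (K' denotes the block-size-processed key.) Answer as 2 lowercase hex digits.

41

Key "jgxfqvb" = 6a 67 78 66 71 76 62 is exactly B = 7 bytes: K' = 6a 67 78 66 71 76 62.
K' ⊕ ipad = 5c 51 4e 50 47 40 54.
Inner input = 5c 51 4e 50 47 40 54 ∥ 6a 6c 69 6e.
Inner hash: XOR 5c⊕51⊕4e⊕50⊕47⊕40⊕54⊕6a⊕6c⊕69⊕6e = 41.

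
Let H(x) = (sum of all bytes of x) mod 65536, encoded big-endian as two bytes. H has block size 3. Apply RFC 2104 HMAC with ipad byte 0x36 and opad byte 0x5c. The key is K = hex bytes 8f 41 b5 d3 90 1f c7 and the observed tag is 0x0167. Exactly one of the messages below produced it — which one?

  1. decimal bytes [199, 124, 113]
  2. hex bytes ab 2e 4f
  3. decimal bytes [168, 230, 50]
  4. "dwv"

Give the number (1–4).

1

Key hex bytes 8f 41 b5 d3 90 1f c7 is 7 bytes > B = 3, so hash it first: H(key) = 03 ce, then zero-pad to 3 bytes: K' = 03 ce 00.
K' ⊕ ipad = 35 f8 36; K' ⊕ opad = 5f 92 5c.
m1: inner = H(35 f8 36 c7 7c 71) = 03 17; tag = H(5f 92 5c 03 17) = 0167 ← matches
m2: inner = H(35 f8 36 ab 2e 4f) = 02 8b; tag = H(5f 92 5c 02 8b) = 01da
m3: inner = H(35 f8 36 a8 e6 32) = 03 23; tag = H(5f 92 5c 03 23) = 0173
m4: inner = H(35 f8 36 64 77 76) = 02 b4; tag = H(5f 92 5c 02 b4) = 0203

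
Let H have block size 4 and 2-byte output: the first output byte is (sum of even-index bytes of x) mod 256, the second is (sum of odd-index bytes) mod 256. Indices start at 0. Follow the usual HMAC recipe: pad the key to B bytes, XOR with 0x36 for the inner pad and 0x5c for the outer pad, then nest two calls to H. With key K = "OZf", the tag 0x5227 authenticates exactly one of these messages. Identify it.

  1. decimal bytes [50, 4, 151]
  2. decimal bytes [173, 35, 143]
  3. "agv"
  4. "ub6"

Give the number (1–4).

Key "OZf" = 4f 5a 66 is 3 bytes ≤ B = 4; zero-pad to 4 bytes: K' = 4f 5a 66 00.
K' ⊕ ipad = 79 6c 50 36; K' ⊕ opad = 13 06 3a 5c.
m1: inner = H(79 6c 50 36 32 04 97) = 92 a6; tag = H(13 06 3a 5c 92 a6) = df08
m2: inner = H(79 6c 50 36 ad 23 8f) = 05 c5; tag = H(13 06 3a 5c 05 c5) = 5227 ← matches
m3: inner = H(79 6c 50 36 61 67 76) = a0 09; tag = H(13 06 3a 5c a0 09) = ed6b
m4: inner = H(79 6c 50 36 75 62 36) = 74 04; tag = H(13 06 3a 5c 74 04) = c166

2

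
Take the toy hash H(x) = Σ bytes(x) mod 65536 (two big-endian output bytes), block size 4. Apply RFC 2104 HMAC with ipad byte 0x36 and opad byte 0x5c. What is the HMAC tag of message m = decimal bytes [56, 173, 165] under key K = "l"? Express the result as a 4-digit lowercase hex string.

Key "l" = 6c is 1 byte ≤ B = 4; zero-pad to 4 bytes: K' = 6c 00 00 00.
K' ⊕ ipad = 5a 36 36 36.  K' ⊕ opad = 30 5c 5c 5c.
Inner input = (K'⊕ipad) ∥ m = 5a 36 36 36 ∥ 38 ad a5.
Inner hash: sum = 90+54+54+54+56+173+165 = 646 → 02 86.
Outer input = (K'⊕opad) ∥ inner = 30 5c 5c 5c ∥ 02 86.
Outer hash (tag): sum = 48+92+92+92+2+134 = 460 → 01 cc.

01cc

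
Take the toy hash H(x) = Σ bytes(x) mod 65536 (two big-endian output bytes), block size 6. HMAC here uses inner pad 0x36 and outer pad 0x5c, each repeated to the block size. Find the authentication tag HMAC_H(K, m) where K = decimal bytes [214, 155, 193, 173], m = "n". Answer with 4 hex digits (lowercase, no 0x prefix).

0493

Key decimal bytes [214, 155, 193, 173] = d6 9b c1 ad is 4 bytes ≤ B = 6; zero-pad to 6 bytes: K' = d6 9b c1 ad 00 00.
K' ⊕ ipad = e0 ad f7 9b 36 36.  K' ⊕ opad = 8a c7 9d f1 5c 5c.
Inner input = (K'⊕ipad) ∥ m = e0 ad f7 9b 36 36 ∥ 6e.
Inner hash: sum = 224+173+247+155+54+54+110 = 1017 → 03 f9.
Outer input = (K'⊕opad) ∥ inner = 8a c7 9d f1 5c 5c ∥ 03 f9.
Outer hash (tag): sum = 138+199+157+241+92+92+3+249 = 1171 → 04 93.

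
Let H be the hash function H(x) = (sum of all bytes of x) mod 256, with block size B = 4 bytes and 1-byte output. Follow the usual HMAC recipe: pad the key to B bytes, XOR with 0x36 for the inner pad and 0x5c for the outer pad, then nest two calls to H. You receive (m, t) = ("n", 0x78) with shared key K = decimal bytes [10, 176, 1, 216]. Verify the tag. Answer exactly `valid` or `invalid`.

valid

Key decimal bytes [10, 176, 1, 216] = 0a b0 01 d8 is exactly B = 4 bytes: K' = 0a b0 01 d8.
K' ⊕ ipad = 3c 86 37 ee; K' ⊕ opad = 56 ec 5d 84.
Inner hash: sum = 60+134+55+238+110 = 597; mod 256 = 85 → 55.
Outer hash (recomputed tag): sum = 86+236+93+132+85 = 632; mod 256 = 120 → 78.
Recomputed tag = 78; claimed = 78 → match.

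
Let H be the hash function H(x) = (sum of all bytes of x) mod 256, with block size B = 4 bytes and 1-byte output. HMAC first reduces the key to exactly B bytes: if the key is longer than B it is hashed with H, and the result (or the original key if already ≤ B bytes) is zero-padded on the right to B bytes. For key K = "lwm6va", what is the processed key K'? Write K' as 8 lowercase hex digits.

5d000000

|K| = 6 > B = 4, so first hash the key.
H(K): sum = 108+119+109+54+118+97 = 605; mod 256 = 93 → 5d.
Zero-pad H(K) = 5d to 4 bytes: K' = 5d 00 00 00.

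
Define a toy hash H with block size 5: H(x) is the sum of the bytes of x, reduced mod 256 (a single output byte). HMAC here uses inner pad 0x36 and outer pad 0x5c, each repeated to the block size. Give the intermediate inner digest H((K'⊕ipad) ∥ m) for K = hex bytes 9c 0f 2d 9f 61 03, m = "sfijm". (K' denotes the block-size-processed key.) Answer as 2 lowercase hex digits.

de

Key hex bytes 9c 0f 2d 9f 61 03 is 6 bytes > B = 5, so hash it first: H(key) = db, then zero-pad to 5 bytes: K' = db 00 00 00 00.
K' ⊕ ipad = ed 36 36 36 36.
Inner input = ed 36 36 36 36 ∥ 73 66 69 6a 6d.
Inner hash: sum = 237+54+54+54+54+115+102+105+106+109 = 990; mod 256 = 222 → de.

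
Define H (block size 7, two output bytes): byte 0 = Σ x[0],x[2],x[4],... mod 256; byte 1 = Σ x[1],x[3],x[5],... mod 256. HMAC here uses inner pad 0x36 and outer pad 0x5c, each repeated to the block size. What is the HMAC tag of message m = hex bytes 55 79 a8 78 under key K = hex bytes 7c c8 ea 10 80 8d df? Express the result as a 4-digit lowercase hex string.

Key hex bytes 7c c8 ea 10 80 8d df is exactly B = 7 bytes: K' = 7c c8 ea 10 80 8d df.
K' ⊕ ipad = 4a fe dc 26 b6 bb e9.  K' ⊕ opad = 20 94 b6 4c dc d1 83.
Inner input = (K'⊕ipad) ∥ m = 4a fe dc 26 b6 bb e9 ∥ 55 79 a8 78.
Inner hash: even-index sum = 950 mod 256 = 182; odd-index sum = 732 mod 256 = 220 → b6 dc.
Outer input = (K'⊕opad) ∥ inner = 20 94 b6 4c dc d1 83 ∥ b6 dc.
Outer hash (tag): even-index sum = 785 mod 256 = 17; odd-index sum = 615 mod 256 = 103 → 11 67.

1167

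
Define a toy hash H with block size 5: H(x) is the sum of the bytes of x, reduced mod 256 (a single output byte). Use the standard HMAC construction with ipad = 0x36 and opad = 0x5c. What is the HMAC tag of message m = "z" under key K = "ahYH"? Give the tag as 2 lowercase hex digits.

Key "ahYH" = 61 68 59 48 is 4 bytes ≤ B = 5; zero-pad to 5 bytes: K' = 61 68 59 48 00.
K' ⊕ ipad = 57 5e 6f 7e 36.  K' ⊕ opad = 3d 34 05 14 5c.
Inner input = (K'⊕ipad) ∥ m = 57 5e 6f 7e 36 ∥ 7a.
Inner hash: sum = 87+94+111+126+54+122 = 594; mod 256 = 82 → 52.
Outer input = (K'⊕opad) ∥ inner = 3d 34 05 14 5c ∥ 52.
Outer hash (tag): sum = 61+52+5+20+92+82 = 312; mod 256 = 56 → 38.

38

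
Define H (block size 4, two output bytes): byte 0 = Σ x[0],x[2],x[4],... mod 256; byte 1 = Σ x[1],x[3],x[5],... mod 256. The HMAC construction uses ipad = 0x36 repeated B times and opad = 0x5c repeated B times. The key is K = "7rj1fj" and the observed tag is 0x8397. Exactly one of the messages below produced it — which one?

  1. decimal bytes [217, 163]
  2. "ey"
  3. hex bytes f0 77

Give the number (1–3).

2

Key "7rj1fj" = 37 72 6a 31 66 6a is 6 bytes > B = 4, so hash it first: H(key) = 07 0d, then zero-pad to 4 bytes: K' = 07 0d 00 00.
K' ⊕ ipad = 31 3b 36 36; K' ⊕ opad = 5b 51 5c 5c.
m1: inner = H(31 3b 36 36 d9 a3) = 40 14; tag = H(5b 51 5c 5c 40 14) = f7c1
m2: inner = H(31 3b 36 36 65 79) = cc ea; tag = H(5b 51 5c 5c cc ea) = 8397 ← matches
m3: inner = H(31 3b 36 36 f0 77) = 57 e8; tag = H(5b 51 5c 5c 57 e8) = 0e95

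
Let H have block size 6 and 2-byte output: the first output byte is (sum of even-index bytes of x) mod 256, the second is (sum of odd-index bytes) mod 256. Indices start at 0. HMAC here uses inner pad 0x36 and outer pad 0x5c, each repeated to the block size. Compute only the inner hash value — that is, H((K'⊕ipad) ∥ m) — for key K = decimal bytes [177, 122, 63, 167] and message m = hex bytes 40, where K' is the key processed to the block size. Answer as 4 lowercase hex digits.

Key decimal bytes [177, 122, 63, 167] = b1 7a 3f a7 is 4 bytes ≤ B = 6; zero-pad to 6 bytes: K' = b1 7a 3f a7 00 00.
K' ⊕ ipad = 87 4c 09 91 36 36.
Inner input = 87 4c 09 91 36 36 ∥ 40.
Inner hash: even-index sum = 262 mod 256 = 6; odd-index sum = 275 mod 256 = 19 → 06 13.

0613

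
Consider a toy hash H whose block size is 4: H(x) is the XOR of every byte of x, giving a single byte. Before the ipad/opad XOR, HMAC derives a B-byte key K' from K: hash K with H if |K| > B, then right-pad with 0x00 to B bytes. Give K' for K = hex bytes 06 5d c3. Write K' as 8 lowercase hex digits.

065dc300

Key hex bytes 06 5d c3 is 3 bytes ≤ B = 4; zero-pad to 4 bytes: K' = 06 5d c3 00.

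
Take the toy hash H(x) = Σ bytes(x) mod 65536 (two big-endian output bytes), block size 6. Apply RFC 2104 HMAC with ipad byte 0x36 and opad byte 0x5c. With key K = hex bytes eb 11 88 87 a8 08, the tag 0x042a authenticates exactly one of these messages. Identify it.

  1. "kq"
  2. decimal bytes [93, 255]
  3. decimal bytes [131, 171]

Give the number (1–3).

Key hex bytes eb 11 88 87 a8 08 is exactly B = 6 bytes: K' = eb 11 88 87 a8 08.
K' ⊕ ipad = dd 27 be b1 9e 3e; K' ⊕ opad = b7 4d d4 db f4 54.
m1: inner = H(dd 27 be b1 9e 3e 6b 71) = 04 2b; tag = H(b7 4d d4 db f4 54 04 2b) = 042a ← matches
m2: inner = H(dd 27 be b1 9e 3e 5d ff) = 04 ab; tag = H(b7 4d d4 db f4 54 04 ab) = 04aa
m3: inner = H(dd 27 be b1 9e 3e 83 ab) = 04 7d; tag = H(b7 4d d4 db f4 54 04 7d) = 047c

1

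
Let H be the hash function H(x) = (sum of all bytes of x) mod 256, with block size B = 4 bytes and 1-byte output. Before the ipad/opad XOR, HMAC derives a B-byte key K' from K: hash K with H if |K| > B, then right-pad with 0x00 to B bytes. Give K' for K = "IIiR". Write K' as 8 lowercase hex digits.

Key "IIiR" = 49 49 69 52 is exactly B = 4 bytes: K' = 49 49 69 52.

49496952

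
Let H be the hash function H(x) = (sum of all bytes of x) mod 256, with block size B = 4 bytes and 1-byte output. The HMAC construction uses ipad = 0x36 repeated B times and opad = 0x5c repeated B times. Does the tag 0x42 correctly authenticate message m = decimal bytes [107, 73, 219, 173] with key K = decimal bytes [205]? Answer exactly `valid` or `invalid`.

invalid

Key decimal bytes [205] = cd is 1 byte ≤ B = 4; zero-pad to 4 bytes: K' = cd 00 00 00.
K' ⊕ ipad = fb 36 36 36; K' ⊕ opad = 91 5c 5c 5c.
Inner hash: sum = 251+54+54+54+107+73+219+173 = 985; mod 256 = 217 → d9.
Outer hash (recomputed tag): sum = 145+92+92+92+217 = 638; mod 256 = 126 → 7e.
Recomputed tag = 7e; claimed = 42 → mismatch.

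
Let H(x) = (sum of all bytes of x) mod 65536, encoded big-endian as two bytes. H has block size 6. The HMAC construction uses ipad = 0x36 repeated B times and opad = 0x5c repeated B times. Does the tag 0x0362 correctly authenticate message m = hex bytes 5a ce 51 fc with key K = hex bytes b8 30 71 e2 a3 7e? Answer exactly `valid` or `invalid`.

valid

Key hex bytes b8 30 71 e2 a3 7e is exactly B = 6 bytes: K' = b8 30 71 e2 a3 7e.
K' ⊕ ipad = 8e 06 47 d4 95 48; K' ⊕ opad = e4 6c 2d be ff 22.
Inner hash: sum = 142+6+71+212+149+72+90+206+81+252 = 1281 → 05 01.
Outer hash (recomputed tag): sum = 228+108+45+190+255+34+5+1 = 866 → 03 62.
Recomputed tag = 0362; claimed = 0362 → match.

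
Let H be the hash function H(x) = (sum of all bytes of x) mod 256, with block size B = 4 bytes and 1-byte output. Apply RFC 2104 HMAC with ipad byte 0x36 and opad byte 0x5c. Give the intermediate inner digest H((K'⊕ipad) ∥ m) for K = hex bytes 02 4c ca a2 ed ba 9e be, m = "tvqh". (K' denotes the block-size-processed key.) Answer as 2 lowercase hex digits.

Key hex bytes 02 4c ca a2 ed ba 9e be is 8 bytes > B = 4, so hash it first: H(key) = bd, then zero-pad to 4 bytes: K' = bd 00 00 00.
K' ⊕ ipad = 8b 36 36 36.
Inner input = 8b 36 36 36 ∥ 74 76 71 68.
Inner hash: sum = 139+54+54+54+116+118+113+104 = 752; mod 256 = 240 → f0.

f0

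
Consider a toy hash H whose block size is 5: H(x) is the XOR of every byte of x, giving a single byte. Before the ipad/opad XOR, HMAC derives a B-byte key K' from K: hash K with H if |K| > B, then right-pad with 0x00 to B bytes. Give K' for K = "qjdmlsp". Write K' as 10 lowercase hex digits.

7d00000000

|K| = 7 > B = 5, so first hash the key.
H(K): XOR 71⊕6a⊕64⊕6d⊕6c⊕73⊕70 = 7d.
Zero-pad H(K) = 7d to 5 bytes: K' = 7d 00 00 00 00.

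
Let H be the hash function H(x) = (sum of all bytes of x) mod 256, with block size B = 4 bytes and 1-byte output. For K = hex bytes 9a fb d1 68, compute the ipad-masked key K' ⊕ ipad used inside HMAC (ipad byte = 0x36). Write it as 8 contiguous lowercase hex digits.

Key hex bytes 9a fb d1 68 is exactly B = 4 bytes: K' = 9a fb d1 68.
XOR each byte with 0x36: 9a⊕36=ac, fb⊕36=cd, d1⊕36=e7, 68⊕36=5e.

accde75e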